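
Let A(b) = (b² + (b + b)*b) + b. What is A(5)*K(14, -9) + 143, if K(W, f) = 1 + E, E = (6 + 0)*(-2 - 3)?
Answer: -2177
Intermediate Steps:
E = -30 (E = 6*(-5) = -30)
A(b) = b + 3*b² (A(b) = (b² + (2*b)*b) + b = (b² + 2*b²) + b = 3*b² + b = b + 3*b²)
K(W, f) = -29 (K(W, f) = 1 - 30 = -29)
A(5)*K(14, -9) + 143 = (5*(1 + 3*5))*(-29) + 143 = (5*(1 + 15))*(-29) + 143 = (5*16)*(-29) + 143 = 80*(-29) + 143 = -2320 + 143 = -2177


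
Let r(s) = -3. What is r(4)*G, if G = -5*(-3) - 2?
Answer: -39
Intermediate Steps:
G = 13 (G = 15 - 2 = 13)
r(4)*G = -3*13 = -39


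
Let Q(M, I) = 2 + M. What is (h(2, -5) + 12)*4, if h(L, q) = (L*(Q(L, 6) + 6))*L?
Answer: 208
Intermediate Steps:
h(L, q) = L²*(8 + L) (h(L, q) = (L*((2 + L) + 6))*L = (L*(8 + L))*L = L²*(8 + L))
(h(2, -5) + 12)*4 = (2²*(8 + 2) + 12)*4 = (4*10 + 12)*4 = (40 + 12)*4 = 52*4 = 208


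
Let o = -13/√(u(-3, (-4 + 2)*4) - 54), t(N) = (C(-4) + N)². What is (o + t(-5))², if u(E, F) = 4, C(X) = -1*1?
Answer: 64631/50 + 468*I*√2/5 ≈ 1292.6 + 132.37*I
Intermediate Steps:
C(X) = -1
t(N) = (-1 + N)²
o = 13*I*√2/10 (o = -13/√(4 - 54) = -13*(-I*√2/10) = -(-13)*I*√2/10 = 13*I*√2/10 ≈ 1.8385*I)
(o + t(-5))² = (13*I*√2/10 + (-1 - 5)²)² = (13*I*√2/10 + (-6)²)² = (13*I*√2/10 + 36)² = (36 + 13*I*√2/10)²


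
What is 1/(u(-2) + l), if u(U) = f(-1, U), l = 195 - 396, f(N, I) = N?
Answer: -1/202 ≈ -0.0049505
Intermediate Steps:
l = -201
u(U) = -1
1/(u(-2) + l) = 1/(-1 - 201) = 1/(-202) = -1/202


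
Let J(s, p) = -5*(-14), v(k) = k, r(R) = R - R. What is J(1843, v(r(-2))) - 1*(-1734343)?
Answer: 1734413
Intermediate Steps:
r(R) = 0
J(s, p) = 70
J(1843, v(r(-2))) - 1*(-1734343) = 70 - 1*(-1734343) = 70 + 1734343 = 1734413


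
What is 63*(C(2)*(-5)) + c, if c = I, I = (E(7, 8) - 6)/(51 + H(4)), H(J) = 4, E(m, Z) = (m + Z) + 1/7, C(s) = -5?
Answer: 606439/385 ≈ 1575.2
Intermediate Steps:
E(m, Z) = ⅐ + Z + m (E(m, Z) = (Z + m) + ⅐ = ⅐ + Z + m)
I = 64/385 (I = ((⅐ + 8 + 7) - 6)/(51 + 4) = (106/7 - 6)/55 = (64/7)*(1/55) = 64/385 ≈ 0.16623)
c = 64/385 ≈ 0.16623
63*(C(2)*(-5)) + c = 63*(-5*(-5)) + 64/385 = 63*25 + 64/385 = 1575 + 64/385 = 606439/385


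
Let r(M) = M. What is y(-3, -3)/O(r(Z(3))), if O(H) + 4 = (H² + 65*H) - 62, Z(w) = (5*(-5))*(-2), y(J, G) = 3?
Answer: 3/5684 ≈ 0.00052780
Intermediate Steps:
Z(w) = 50 (Z(w) = -25*(-2) = 50)
O(H) = -66 + H² + 65*H (O(H) = -4 + ((H² + 65*H) - 62) = -4 + (-62 + H² + 65*H) = -66 + H² + 65*H)
y(-3, -3)/O(r(Z(3))) = 3/(-66 + 50² + 65*50) = 3/(-66 + 2500 + 3250) = 3/5684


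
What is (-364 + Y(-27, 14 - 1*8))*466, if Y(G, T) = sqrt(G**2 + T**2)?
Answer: -169624 + 1398*sqrt(85) ≈ -1.5674e+5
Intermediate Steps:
(-364 + Y(-27, 14 - 1*8))*466 = (-364 + sqrt((-27)**2 + (14 - 1*8)**2))*466 = (-364 + sqrt(729 + (14 - 8)**2))*466 = (-364 + sqrt(729 + 6**2))*466 = (-364 + sqrt(729 + 36))*466 = (-364 + sqrt(765))*466 = (-364 + 3*sqrt(85))*466 = -169624 + 1398*sqrt(85)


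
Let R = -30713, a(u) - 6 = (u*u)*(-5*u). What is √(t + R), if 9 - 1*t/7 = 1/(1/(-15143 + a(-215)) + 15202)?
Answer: 4*I*√1092491583404075457023098227/755185771077 ≈ 175.07*I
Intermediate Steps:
a(u) = 6 - 5*u³ (a(u) = 6 + (u*u)*(-5*u) = 6 + u²*(-5*u) = 6 - 5*u³)
t = 47576355840685/755185771077 (t = 63 - 7/(1/(-15143 + (6 - 5*(-215)³)) + 15202) = 63 - 7/(1/(-15143 + (6 - 5*(-9938375))) + 15202) = 63 - 7/(1/(-15143 + (6 + 49691875)) + 15202) = 63 - 7/(1/(-15143 + 49691881) + 15202) = 63 - 7/(1/49676738 + 15202) = 63 - 7/755185771077/49676738 = 63 - 7*49676738/755185771077 = 63 - 347737166/755185771077 = 47576355840685/755185771077 ≈ 63.000)
√(t + R) = √(47576355840685/755185771077 - 30713) = √(-23146444231247216/755185771077) = 4*I*√1092491583404075457023098227/755185771077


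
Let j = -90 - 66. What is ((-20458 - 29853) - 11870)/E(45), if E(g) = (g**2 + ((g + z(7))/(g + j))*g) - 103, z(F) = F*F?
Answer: -2300697/69704 ≈ -33.007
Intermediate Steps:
z(F) = F**2
j = -156
E(g) = -103 + g**2 + g*(49 + g)/(-156 + g) (E(g) = (g**2 + ((g + 7**2)/(g - 156))*g) - 103 = (g**2 + ((g + 49)/(-156 + g))*g) - 103 = (g**2 + ((49 + g)/(-156 + g))*g) - 103 = (g**2 + g*(49 + g)/(-156 + g)) - 103 = -103 + g**2 + g*(49 + g)/(-156 + g))
((-20458 - 29853) - 11870)/E(45) = ((-20458 - 29853) - 11870)/(((16068 + 45**3 - 155*45**2 - 54*45)/(-156 + 45))) = (-50311 - 11870)/(((16068 + 91125 - 155*2025 - 2430)/(-111))) = -62181*(-111/(16068 + 91125 - 313875 - 2430)) = -62181/((-1/111*(-209112))) = -62181/69704/37 = -62181*37/69704 = -2300697/69704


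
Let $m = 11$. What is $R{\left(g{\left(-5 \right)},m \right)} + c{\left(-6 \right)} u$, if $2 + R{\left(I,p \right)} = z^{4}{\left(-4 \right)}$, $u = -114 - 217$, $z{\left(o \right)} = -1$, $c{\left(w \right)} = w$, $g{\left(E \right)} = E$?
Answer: $1985$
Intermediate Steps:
$u = -331$
$R{\left(I,p \right)} = -1$ ($R{\left(I,p \right)} = -2 + \left(-1\right)^{4} = -2 + 1 = -1$)
$R{\left(g{\left(-5 \right)},m \right)} + c{\left(-6 \right)} u = -1 - -1986 = -1 + 1986 = 1985$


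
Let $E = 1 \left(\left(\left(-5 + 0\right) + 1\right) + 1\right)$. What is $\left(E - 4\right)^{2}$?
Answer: $49$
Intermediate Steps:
$E = -3$ ($E = 1 \left(\left(-5 + 1\right) + 1\right) = 1 \left(-4 + 1\right) = 1 \left(-3\right) = -3$)
$\left(E - 4\right)^{2} = \left(-3 - 4\right)^{2} = \left(-7\right)^{2} = 49$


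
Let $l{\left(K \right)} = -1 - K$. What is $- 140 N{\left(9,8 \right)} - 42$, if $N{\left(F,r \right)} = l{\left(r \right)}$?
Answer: $1218$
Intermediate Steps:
$N{\left(F,r \right)} = -1 - r$
$- 140 N{\left(9,8 \right)} - 42 = - 140 \left(-1 - 8\right) - 42 = \left(-140\right) \left(-9\right) - 42 = 1260 - 42 = 1218$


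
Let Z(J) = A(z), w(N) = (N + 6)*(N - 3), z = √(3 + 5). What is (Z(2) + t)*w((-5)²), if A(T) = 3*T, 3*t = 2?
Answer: 1364/3 + 4092*√2 ≈ 6241.6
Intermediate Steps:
t = ⅔ (t = (⅓)*2 = ⅔ ≈ 0.66667)
z = 2*√2 (z = √8 = 2*√2 ≈ 2.8284)
w(N) = (-3 + N)*(6 + N) (w(N) = (6 + N)*(-3 + N) = (-3 + N)*(6 + N))
Z(J) = 6*√2 (Z(J) = 3*(2*√2) = 6*√2)
(Z(2) + t)*w((-5)²) = (6*√2 + ⅔)*(-18 + ((-5)²)² + 3*(-5)²) = (⅔ + 6*√2)*(-18 + 25² + 3*25) = (⅔ + 6*√2)*(-18 + 625 + 75) = (⅔ + 6*√2)*682 = 1364/3 + 4092*√2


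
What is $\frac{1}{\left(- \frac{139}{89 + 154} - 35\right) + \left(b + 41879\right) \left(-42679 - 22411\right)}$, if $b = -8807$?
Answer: $- \frac{243}{523095533284} \approx -4.6454 \cdot 10^{-10}$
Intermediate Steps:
$\frac{1}{\left(- \frac{139}{89 + 154} - 35\right) + \left(b + 41879\right) \left(-42679 - 22411\right)} = \frac{1}{\left(- \frac{139}{89 + 154} - 35\right) + \left(-8807 + 41879\right) \left(-42679 - 22411\right)} = \frac{1}{\left(- \frac{139}{243} - 35\right) + 33072 \left(-65090\right)} = \frac{1}{\left(\left(-139\right) \frac{1}{243} - 35\right) - 2152656480} = \frac{1}{\left(- \frac{139}{243} - 35\right) - 2152656480} = \frac{1}{- \frac{8644}{243} - 2152656480} = \frac{1}{- \frac{523095533284}{243}} = - \frac{243}{523095533284}$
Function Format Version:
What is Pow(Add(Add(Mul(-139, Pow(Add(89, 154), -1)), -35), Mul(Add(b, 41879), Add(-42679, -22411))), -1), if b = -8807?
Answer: Rational(-243, 523095533284) ≈ -4.6454e-10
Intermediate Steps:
Pow(Add(Add(Mul(-139, Pow(Add(89, 154), -1)), -35), Mul(Add(b, 41879), Add(-42679, -22411))), -1) = Pow(Add(Add(Mul(-139, Pow(Add(89, 154), -1)), -35), Mul(Add(-8807, 41879), Add(-42679, -22411))), -1) = Pow(Add(Add(Mul(-139, Pow(243, -1)), -35), Mul(33072, -65090)), -1) = Pow(Add(Add(Mul(-139, Rational(1, 243)), -35), -2152656480), -1) = Pow(Add(Add(Rational(-139, 243), -35), -2152656480), -1) = Pow(Add(Rational(-8644, 243), -2152656480), -1) = Pow(Rational(-523095533284, 243), -1) = Rational(-243, 523095533284)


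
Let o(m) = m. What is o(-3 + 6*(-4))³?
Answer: -19683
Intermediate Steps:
o(-3 + 6*(-4))³ = (-3 + 6*(-4))³ = (-3 - 24)³ = (-27)³ = -19683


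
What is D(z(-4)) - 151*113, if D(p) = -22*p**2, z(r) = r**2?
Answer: -22695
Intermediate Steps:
D(z(-4)) - 151*113 = -22*((-4)**2)**2 - 151*113 = -22*16**2 - 17063 = -22*256 - 17063 = -5632 - 17063 = -22695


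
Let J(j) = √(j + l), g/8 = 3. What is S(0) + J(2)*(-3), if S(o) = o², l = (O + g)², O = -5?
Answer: -33*√3 ≈ -57.158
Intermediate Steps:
g = 24 (g = 8*3 = 24)
l = 361 (l = (-5 + 24)² = 19² = 361)
J(j) = √(361 + j) (J(j) = √(j + 361) = √(361 + j))
S(0) + J(2)*(-3) = 0² + √(361 + 2)*(-3) = 0 + √363*(-3) = 0 + (11*√3)*(-3) = 0 - 33*√3 = -33*√3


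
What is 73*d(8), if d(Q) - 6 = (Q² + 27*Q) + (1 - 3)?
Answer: 20732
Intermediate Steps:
d(Q) = 4 + Q² + 27*Q (d(Q) = 6 + ((Q² + 27*Q) + (1 - 3)) = 6 + ((Q² + 27*Q) - 2) = 6 + (-2 + Q² + 27*Q) = 4 + Q² + 27*Q)
73*d(8) = 73*(4 + 8² + 27*8) = 73*(4 + 64 + 216) = 73*284 = 20732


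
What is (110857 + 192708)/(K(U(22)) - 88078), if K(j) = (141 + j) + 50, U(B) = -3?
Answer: -60713/17578 ≈ -3.4539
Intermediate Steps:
K(j) = 191 + j
(110857 + 192708)/(K(U(22)) - 88078) = (110857 + 192708)/((191 - 3) - 88078) = 303565/(188 - 88078) = 303565/(-87890) = 303565*(-1/87890) = -60713/17578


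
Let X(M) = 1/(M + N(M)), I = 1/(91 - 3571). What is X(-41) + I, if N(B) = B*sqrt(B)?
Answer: (-sqrt(41)/3480 + 3521*I/142680)/(sqrt(41) - I) ≈ -0.00086808 + 0.0037184*I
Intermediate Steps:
N(B) = B**(3/2)
I = -1/3480 (I = 1/(-3480) = -1/3480 ≈ -0.00028736)
X(M) = 1/(M + M**(3/2))
X(-41) + I = 1/(-41 + (-41)**(3/2)) - 1/3480 = 1/(-41 - 41*I*sqrt(41)) - 1/3480 = -1/3480 + 1/(-41 - 41*I*sqrt(41))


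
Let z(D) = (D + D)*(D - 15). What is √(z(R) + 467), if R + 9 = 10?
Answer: √439 ≈ 20.952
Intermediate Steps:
R = 1 (R = -9 + 10 = 1)
z(D) = 2*D*(-15 + D) (z(D) = (2*D)*(-15 + D) = 2*D*(-15 + D))
√(z(R) + 467) = √(2*1*(-15 + 1) + 467) = √(2*1*(-14) + 467) = √(-28 + 467) = √439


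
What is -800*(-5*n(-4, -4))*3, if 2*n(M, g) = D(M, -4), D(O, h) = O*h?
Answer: 96000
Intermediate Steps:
n(M, g) = -2*M (n(M, g) = (M*(-4))/2 = (-4*M)/2 = -2*M)
-800*(-5*n(-4, -4))*3 = -800*(-(-10)*(-4))*3 = -800*(-5*8)*3 = -(-32000)*3 = -800*(-120) = 96000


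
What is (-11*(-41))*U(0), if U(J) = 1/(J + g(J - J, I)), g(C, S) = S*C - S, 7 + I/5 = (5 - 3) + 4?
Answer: 451/5 ≈ 90.200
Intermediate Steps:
I = -5 (I = -35 + 5*((5 - 3) + 4) = -35 + 5*(2 + 4) = -35 + 5*6 = -35 + 30 = -5)
g(C, S) = -S + C*S (g(C, S) = C*S - S = -S + C*S)
U(J) = 1/(5 + J) (U(J) = 1/(J - 5*(-1 + (J - J))) = 1/(J - 5*(-1 + 0)) = 1/(J - 5*(-1)) = 1/(J + 5) = 1/(5 + J))
(-11*(-41))*U(0) = (-11*(-41))/(5 + 0) = 451/5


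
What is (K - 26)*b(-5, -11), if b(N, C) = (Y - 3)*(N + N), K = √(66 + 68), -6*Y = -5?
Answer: -1690/3 + 65*√134/3 ≈ -312.52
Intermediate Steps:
Y = ⅚ (Y = -⅙*(-5) = ⅚ ≈ 0.83333)
K = √134 ≈ 11.576
b(N, C) = -13*N/3 (b(N, C) = (⅚ - 3)*(N + N) = -13*N/3)
(K - 26)*b(-5, -11) = (√134 - 26)*(-13/3*(-5)) = (-26 + √134)*(65/3) = -1690/3 + 65*√134/3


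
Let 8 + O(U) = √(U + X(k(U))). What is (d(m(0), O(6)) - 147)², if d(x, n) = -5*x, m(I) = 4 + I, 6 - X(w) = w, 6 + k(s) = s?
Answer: 27889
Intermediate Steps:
k(s) = -6 + s
X(w) = 6 - w
O(U) = -8 + 2*√3 (O(U) = -8 + √(U + (6 - (-6 + U))) = -8 + √(U + (6 + (6 - U))) = -8 + √(U + (12 - U)) = -8 + √12 = -8 + 2*√3)
(d(m(0), O(6)) - 147)² = (-5*(4 + 0) - 147)² = (-5*4 - 147)² = (-20 - 147)² = (-167)² = 27889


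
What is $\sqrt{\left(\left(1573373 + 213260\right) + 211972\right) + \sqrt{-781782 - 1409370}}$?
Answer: $\sqrt{1998605 + 4 i \sqrt{136947}} \approx 1413.7 + 0.524 i$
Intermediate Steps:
$\sqrt{\left(\left(1573373 + 213260\right) + 211972\right) + \sqrt{-781782 - 1409370}} = \sqrt{\left(1786633 + 211972\right) + \sqrt{-2191152}} = \sqrt{1998605 + 4 i \sqrt{136947}}$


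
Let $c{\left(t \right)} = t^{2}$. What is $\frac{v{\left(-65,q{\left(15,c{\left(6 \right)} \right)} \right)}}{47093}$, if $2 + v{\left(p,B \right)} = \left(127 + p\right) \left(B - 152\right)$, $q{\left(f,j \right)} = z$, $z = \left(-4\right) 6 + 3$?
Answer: $- \frac{10728}{47093} \approx -0.2278$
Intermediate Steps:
$z = -21$ ($z = -24 + 3 = -21$)
$q{\left(f,j \right)} = -21$
$v{\left(p,B \right)} = -2 + \left(-152 + B\right) \left(127 + p\right)$ ($v{\left(p,B \right)} = -2 + \left(127 + p\right) \left(B - 152\right) = -2 + \left(127 + p\right) \left(-152 + B\right) = -2 + \left(-152 + B\right) \left(127 + p\right)$)
$\frac{v{\left(-65,q{\left(15,c{\left(6 \right)} \right)} \right)}}{47093} = \frac{-19306 - -9880 + 127 \left(-21\right) - -1365}{47093} = \left(-19306 + 9880 - 2667 + 1365\right) \frac{1}{47093} = \left(-10728\right) \frac{1}{47093} = - \frac{10728}{47093}$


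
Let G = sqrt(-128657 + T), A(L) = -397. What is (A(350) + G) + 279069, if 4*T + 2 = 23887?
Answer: 278672 + 3*I*sqrt(54527)/2 ≈ 2.7867e+5 + 350.27*I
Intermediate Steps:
T = 23885/4 (T = -1/2 + (1/4)*23887 = -1/2 + 23887/4 = 23885/4 ≈ 5971.3)
G = 3*I*sqrt(54527)/2 (G = sqrt(-128657 + 23885/4) = sqrt(-490743/4) = 3*I*sqrt(54527)/2 ≈ 350.27*I)
(A(350) + G) + 279069 = (-397 + 3*I*sqrt(54527)/2) + 279069 = 278672 + 3*I*sqrt(54527)/2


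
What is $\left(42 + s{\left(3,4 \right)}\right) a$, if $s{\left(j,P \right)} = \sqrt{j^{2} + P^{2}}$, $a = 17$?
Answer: $799$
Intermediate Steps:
$s{\left(j,P \right)} = \sqrt{P^{2} + j^{2}}$
$\left(42 + s{\left(3,4 \right)}\right) a = \left(42 + \sqrt{4^{2} + 3^{2}}\right) 17 = \left(42 + \sqrt{16 + 9}\right) 17 = \left(42 + \sqrt{25}\right) 17 = \left(42 + 5\right) 17 = 47 \cdot 17 = 799$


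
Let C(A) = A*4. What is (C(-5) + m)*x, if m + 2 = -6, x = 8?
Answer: -224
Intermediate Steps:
C(A) = 4*A
m = -8 (m = -2 - 6 = -8)
(C(-5) + m)*x = (4*(-5) - 8)*8 = (-20 - 8)*8 = -28*8 = -224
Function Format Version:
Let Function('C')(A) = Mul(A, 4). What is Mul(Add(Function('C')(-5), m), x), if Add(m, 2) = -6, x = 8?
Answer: -224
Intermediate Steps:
Function('C')(A) = Mul(4, A)
m = -8 (m = Add(-2, -6) = -8)
Mul(Add(Function('C')(-5), m), x) = Mul(Add(Mul(4, -5), -8), 8) = Mul(Add(-20, -8), 8) = Mul(-28, 8) = -224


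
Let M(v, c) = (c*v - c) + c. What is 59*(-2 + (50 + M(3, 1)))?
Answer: 3009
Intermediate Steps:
M(v, c) = c*v (M(v, c) = (-c + c*v) + c = c*v)
59*(-2 + (50 + M(3, 1))) = 59*(-2 + (50 + 1*3)) = 59*(-2 + (50 + 3)) = 59*(-2 + 53) = 59*51 = 3009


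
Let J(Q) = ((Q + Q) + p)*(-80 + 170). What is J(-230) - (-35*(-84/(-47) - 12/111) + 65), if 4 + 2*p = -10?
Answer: -73101005/1739 ≈ -42036.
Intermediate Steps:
p = -7 (p = -2 + (½)*(-10) = -2 - 5 = -7)
J(Q) = -630 + 180*Q (J(Q) = ((Q + Q) - 7)*(-80 + 170) = (2*Q - 7)*90 = (-7 + 2*Q)*90 = -630 + 180*Q)
J(-230) - (-35*(-84/(-47) - 12/111) + 65) = (-630 + 180*(-230)) - (-35*(-84/(-47) - 12/111) + 65) = (-630 - 41400) - (-35*(-84*(-1/47) - 12*1/111) + 65) = -42030 - (-35*(84/47 - 4/37) + 65) = -42030 - (-35*2920/1739 + 65) = -42030 - (-102200/1739 + 65) = -42030 - 1*10835/1739 = -42030 - 10835/1739 = -73101005/1739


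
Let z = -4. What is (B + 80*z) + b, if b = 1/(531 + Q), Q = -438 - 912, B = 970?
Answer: 532349/819 ≈ 650.00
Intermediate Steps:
Q = -1350
b = -1/819 (b = 1/(531 - 1350) = 1/(-819) = -1/819 ≈ -0.0012210)
(B + 80*z) + b = (970 + 80*(-4)) - 1/819 = (970 - 320) - 1/819 = 650 - 1/819 = 532349/819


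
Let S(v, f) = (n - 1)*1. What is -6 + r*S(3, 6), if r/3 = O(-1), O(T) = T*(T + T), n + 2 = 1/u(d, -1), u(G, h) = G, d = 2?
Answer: -21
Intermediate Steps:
n = -3/2 (n = -2 + 1/2 = -3/2 ≈ -1.5000)
S(v, f) = -5/2 (S(v, f) = (-3/2 - 1)*1 = -5/2*1 = -5/2)
O(T) = 2*T**2 (O(T) = T*(2*T) = 2*T**2)
r = 6 (r = 3*(2*(-1)**2) = 3*(2*1) = 3*2 = 6)
-6 + r*S(3, 6) = -6 + 6*(-5/2) = -6 - 15 = -21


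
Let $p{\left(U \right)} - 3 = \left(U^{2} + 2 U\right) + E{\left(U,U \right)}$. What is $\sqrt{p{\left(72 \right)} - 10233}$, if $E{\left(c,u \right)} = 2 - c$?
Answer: $2 i \sqrt{1243} \approx 70.512 i$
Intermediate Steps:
$p{\left(U \right)} = 5 + U + U^{2}$ ($p{\left(U \right)} = 3 - \left(-2 - U - U^{2}\right) = 3 + \left(2 + U + U^{2}\right) = 5 + U + U^{2}$)
$\sqrt{p{\left(72 \right)} - 10233} = \sqrt{\left(5 + 72 + 72^{2}\right) - 10233} = \sqrt{\left(5 + 72 + 5184\right) - 10233} = \sqrt{5261 - 10233} = \sqrt{-4972} = 2 i \sqrt{1243}$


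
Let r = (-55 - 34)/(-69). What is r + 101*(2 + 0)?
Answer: 14027/69 ≈ 203.29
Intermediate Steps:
r = 89/69 (r = -89*(-1/69) = 89/69 ≈ 1.2899)
r + 101*(2 + 0) = 89/69 + 101*(2 + 0) = 89/69 + 101*2 = 89/69 + 202 = 14027/69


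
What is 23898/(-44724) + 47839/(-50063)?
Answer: -555992835/373169602 ≈ -1.4899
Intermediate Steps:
23898/(-44724) + 47839/(-50063) = 23898*(-1/44724) + 47839*(-1/50063) = -3983/7454 - 47839/50063 = -555992835/373169602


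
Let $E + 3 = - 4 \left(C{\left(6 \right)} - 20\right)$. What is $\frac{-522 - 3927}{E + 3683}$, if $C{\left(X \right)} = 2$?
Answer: $- \frac{4449}{3752} \approx -1.1858$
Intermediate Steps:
$E = 69$ ($E = -3 - 4 \left(2 - 20\right) = -3 - -72 = -3 + 72 = 69$)
$\frac{-522 - 3927}{E + 3683} = \frac{-522 - 3927}{69 + 3683} = - \frac{4449}{3752}$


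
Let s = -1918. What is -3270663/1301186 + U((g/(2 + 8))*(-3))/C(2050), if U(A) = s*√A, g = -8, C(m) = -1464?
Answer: -3270663/1301186 + 959*√15/1830 ≈ -0.48399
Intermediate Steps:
U(A) = -1918*√A
-3270663/1301186 + U((g/(2 + 8))*(-3))/C(2050) = -3270663/1301186 - 1918*√3*(2*√2/√(2 + 8))/(-1464) = -3270663*1/1301186 - 1918*2*√15/5*(-1/1464) = -3270663/1301186 - 1918*2*√15/5*(-1/1464) = -3270663/1301186 - 3836*√15/5*(-1/1464) = -3270663/1301186 + 959*√15/1830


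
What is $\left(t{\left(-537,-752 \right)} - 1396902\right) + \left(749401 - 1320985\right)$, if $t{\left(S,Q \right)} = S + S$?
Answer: $-1969560$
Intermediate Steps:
$t{\left(S,Q \right)} = 2 S$
$\left(t{\left(-537,-752 \right)} - 1396902\right) + \left(749401 - 1320985\right) = \left(2 \left(-537\right) - 1396902\right) + \left(749401 - 1320985\right) = \left(-1074 - 1396902\right) - 571584 = -1397976 - 571584 = -1969560$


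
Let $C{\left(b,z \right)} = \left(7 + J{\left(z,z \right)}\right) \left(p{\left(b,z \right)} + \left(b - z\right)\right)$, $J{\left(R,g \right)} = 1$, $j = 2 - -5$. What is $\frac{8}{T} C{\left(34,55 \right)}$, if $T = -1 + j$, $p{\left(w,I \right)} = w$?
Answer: $\frac{416}{3} \approx 138.67$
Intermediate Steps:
$j = 7$ ($j = 2 + 5 = 7$)
$T = 6$ ($T = -1 + 7 = 6$)
$C{\left(b,z \right)} = - 8 z + 16 b$ ($C{\left(b,z \right)} = \left(7 + 1\right) \left(b + \left(b - z\right)\right) = 8 \left(- z + 2 b\right) = - 8 z + 16 b$)
$\frac{8}{T} C{\left(34,55 \right)} = \frac{8}{6} \left(\left(-8\right) 55 + 16 \cdot 34\right) = 8 \cdot \frac{1}{6} \left(-440 + 544\right) = \frac{4}{3} \cdot 104 = \frac{416}{3}$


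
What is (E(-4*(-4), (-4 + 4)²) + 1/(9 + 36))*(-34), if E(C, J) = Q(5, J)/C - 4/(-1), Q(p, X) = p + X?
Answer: -53057/360 ≈ -147.38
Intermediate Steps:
Q(p, X) = X + p
E(C, J) = 4 + (5 + J)/C (E(C, J) = (J + 5)/C - 4/(-1) = (5 + J)/C - 4*(-1) = (5 + J)/C + 4 = 4 + (5 + J)/C)
(E(-4*(-4), (-4 + 4)²) + 1/(9 + 36))*(-34) = ((5 + (-4 + 4)² + 4*(-4*(-4)))/((-4*(-4))) + 1/(9 + 36))*(-34) = ((5 + 0² + 4*16)/16 + 1/45)*(-34) = ((5 + 0 + 64)/16 + 1/45)*(-34) = ((1/16)*69 + 1/45)*(-34) = (69/16 + 1/45)*(-34) = (3121/720)*(-34) = -53057/360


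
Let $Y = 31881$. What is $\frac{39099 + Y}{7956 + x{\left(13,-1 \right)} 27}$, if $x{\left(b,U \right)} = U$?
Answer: $\frac{23660}{2643} \approx 8.952$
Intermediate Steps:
$\frac{39099 + Y}{7956 + x{\left(13,-1 \right)} 27} = \frac{39099 + 31881}{7956 - 27} = \frac{70980}{7956 - 27} = \frac{70980}{7929} = 70980 \cdot \frac{1}{7929} = \frac{23660}{2643}$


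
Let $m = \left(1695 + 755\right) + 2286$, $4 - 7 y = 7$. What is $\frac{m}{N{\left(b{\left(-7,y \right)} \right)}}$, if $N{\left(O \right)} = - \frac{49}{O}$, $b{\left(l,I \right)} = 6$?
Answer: $- \frac{28416}{49} \approx -579.92$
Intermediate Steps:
$y = - \frac{3}{7}$ ($y = \frac{4}{7} - 1 = - \frac{3}{7} \approx -0.42857$)
$m = 4736$ ($m = 2450 + 2286 = 4736$)
$\frac{m}{N{\left(b{\left(-7,y \right)} \right)}} = \frac{4736}{\left(-49\right) \frac{1}{6}} = \frac{4736}{- \frac{49}{6}} = 4736 \left(- \frac{6}{49}\right) = - \frac{28416}{49}$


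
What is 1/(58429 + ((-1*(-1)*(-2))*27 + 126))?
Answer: 1/58501 ≈ 1.7094e-5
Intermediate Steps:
1/(58429 + ((-1*(-1)*(-2))*27 + 126)) = 1/(58429 + ((1*(-2))*27 + 126)) = 1/(58429 + (-2*27 + 126)) = 1/(58429 + (-54 + 126)) = 1/(58429 + 72) = 1/58501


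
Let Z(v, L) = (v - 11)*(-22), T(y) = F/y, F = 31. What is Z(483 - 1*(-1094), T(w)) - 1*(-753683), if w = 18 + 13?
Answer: 719231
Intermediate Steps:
w = 31
T(y) = 31/y
Z(v, L) = 242 - 22*v (Z(v, L) = (-11 + v)*(-22) = 242 - 22*v)
Z(483 - 1*(-1094), T(w)) - 1*(-753683) = (242 - 22*(483 - 1*(-1094))) - 1*(-753683) = (242 - 22*(483 + 1094)) + 753683 = (242 - 22*1577) + 753683 = (242 - 34694) + 753683 = -34452 + 753683 = 719231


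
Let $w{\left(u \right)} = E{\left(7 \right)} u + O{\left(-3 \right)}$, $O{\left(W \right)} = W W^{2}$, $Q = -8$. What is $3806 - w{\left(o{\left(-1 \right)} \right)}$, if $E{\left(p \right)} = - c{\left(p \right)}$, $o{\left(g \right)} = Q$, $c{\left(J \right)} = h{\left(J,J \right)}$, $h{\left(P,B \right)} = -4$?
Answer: $3865$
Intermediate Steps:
$c{\left(J \right)} = -4$
$o{\left(g \right)} = -8$
$E{\left(p \right)} = 4$ ($E{\left(p \right)} = \left(-1\right) \left(-4\right) = 4$)
$O{\left(W \right)} = W^{3}$
$w{\left(u \right)} = -27 + 4 u$ ($w{\left(u \right)} = 4 u + \left(-3\right)^{3} = 4 u - 27 = -27 + 4 u$)
$3806 - w{\left(o{\left(-1 \right)} \right)} = 3806 - \left(-27 + 4 \left(-8\right)\right) = 3806 - \left(-27 - 32\right) = 3806 - -59 = 3806 + 59 = 3865$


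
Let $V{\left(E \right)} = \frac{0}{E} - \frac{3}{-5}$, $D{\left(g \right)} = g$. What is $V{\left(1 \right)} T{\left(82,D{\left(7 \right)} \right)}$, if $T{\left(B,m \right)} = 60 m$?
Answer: $252$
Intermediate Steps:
$V{\left(E \right)} = \frac{3}{5}$ ($V{\left(E \right)} = 0 - - \frac{3}{5} = 0 + \frac{3}{5} = \frac{3}{5}$)
$V{\left(1 \right)} T{\left(82,D{\left(7 \right)} \right)} = \frac{3 \cdot 60 \cdot 7}{5} = \frac{3}{5} \cdot 420 = 252$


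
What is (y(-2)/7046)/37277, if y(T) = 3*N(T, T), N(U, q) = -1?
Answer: -3/262653742 ≈ -1.1422e-8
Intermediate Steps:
y(T) = -3 (y(T) = 3*(-1) = -3)
(y(-2)/7046)/37277 = -3/7046/37277 = -3*1/7046*(1/37277) = -3/7046*1/37277 = -3/262653742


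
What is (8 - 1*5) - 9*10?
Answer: -87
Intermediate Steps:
(8 - 1*5) - 9*10 = (8 - 5) - 90 = 3 - 90 = -87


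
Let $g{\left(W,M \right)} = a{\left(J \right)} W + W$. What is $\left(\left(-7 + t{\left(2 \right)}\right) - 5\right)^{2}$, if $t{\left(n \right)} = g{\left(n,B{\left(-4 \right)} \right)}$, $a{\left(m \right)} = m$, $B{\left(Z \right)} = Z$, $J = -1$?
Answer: $144$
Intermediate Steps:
$g{\left(W,M \right)} = 0$ ($g{\left(W,M \right)} = - W + W = 0$)
$t{\left(n \right)} = 0$
$\left(\left(-7 + t{\left(2 \right)}\right) - 5\right)^{2} = \left(\left(-7 + 0\right) - 5\right)^{2} = \left(-7 - 5\right)^{2} = \left(-12\right)^{2} = 144$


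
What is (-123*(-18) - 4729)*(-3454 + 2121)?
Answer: 3352495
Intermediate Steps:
(-123*(-18) - 4729)*(-3454 + 2121) = (2214 - 4729)*(-1333) = -2515*(-1333) = 3352495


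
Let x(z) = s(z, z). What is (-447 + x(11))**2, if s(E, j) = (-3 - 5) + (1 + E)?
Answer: 196249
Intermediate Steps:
s(E, j) = -7 + E (s(E, j) = -8 + (1 + E) = -7 + E)
x(z) = -7 + z
(-447 + x(11))**2 = (-447 + (-7 + 11))**2 = (-447 + 4)**2 = (-443)**2 = 196249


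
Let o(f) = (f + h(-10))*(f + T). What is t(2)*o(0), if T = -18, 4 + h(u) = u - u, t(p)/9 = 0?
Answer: 0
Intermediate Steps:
t(p) = 0 (t(p) = 9*0 = 0)
h(u) = -4 (h(u) = -4 + (u - u) = -4 + 0 = -4)
o(f) = (-18 + f)*(-4 + f) (o(f) = (f - 4)*(f - 18) = (-4 + f)*(-18 + f) = (-18 + f)*(-4 + f))
t(2)*o(0) = 0*(72 + 0² - 22*0) = 0*(72 + 0 + 0) = 0*72 = 0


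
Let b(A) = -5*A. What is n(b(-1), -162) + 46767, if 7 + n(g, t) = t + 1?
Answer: 46599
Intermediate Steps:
n(g, t) = -6 + t (n(g, t) = -7 + (t + 1) = -7 + (1 + t) = -6 + t)
n(b(-1), -162) + 46767 = (-6 - 162) + 46767 = -168 + 46767 = 46599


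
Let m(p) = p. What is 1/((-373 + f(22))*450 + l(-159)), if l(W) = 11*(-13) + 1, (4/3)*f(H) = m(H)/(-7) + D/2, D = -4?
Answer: -7/1188094 ≈ -5.8918e-6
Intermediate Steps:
f(H) = -3/2 - 3*H/28 (f(H) = 3*(H/(-7) - 4/2)/4 = 3*(H*(-1/7) - 4*1/2)/4 = 3*(-H/7 - 2)/4 = 3*(-2 - H/7)/4 = -3/2 - 3*H/28)
l(W) = -142 (l(W) = -143 + 1 = -142)
1/((-373 + f(22))*450 + l(-159)) = 1/((-373 + (-3/2 - 3/28*22))*450 - 142) = 1/((-373 + (-3/2 - 33/14))*450 - 142) = 1/((-373 - 27/7)*450 - 142) = 1/(-2638/7*450 - 142) = 1/(-1187100/7 - 142) = 1/(-1188094/7) = -7/1188094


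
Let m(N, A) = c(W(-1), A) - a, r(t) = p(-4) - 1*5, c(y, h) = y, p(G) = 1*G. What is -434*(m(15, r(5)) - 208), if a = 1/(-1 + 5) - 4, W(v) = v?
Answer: 178157/2 ≈ 89079.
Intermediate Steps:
p(G) = G
r(t) = -9 (r(t) = -4 - 1*5 = -4 - 5 = -9)
a = -15/4 (a = 1/4 - 4 = -15/4 ≈ -3.7500)
m(N, A) = 11/4 (m(N, A) = -1 - 1*(-15/4) = -1 + 15/4 = 11/4)
-434*(m(15, r(5)) - 208) = -434*(11/4 - 208) = -434*(-821/4) = 178157/2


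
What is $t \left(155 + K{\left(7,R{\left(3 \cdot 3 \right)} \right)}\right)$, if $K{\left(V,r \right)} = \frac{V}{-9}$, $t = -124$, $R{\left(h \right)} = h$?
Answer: $- \frac{172112}{9} \approx -19124.0$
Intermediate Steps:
$K{\left(V,r \right)} = - \frac{V}{9}$ ($K{\left(V,r \right)} = V \left(- \frac{1}{9}\right) = - \frac{V}{9}$)
$t \left(155 + K{\left(7,R{\left(3 \cdot 3 \right)} \right)}\right) = - 124 \left(155 - \frac{7}{9}\right) = \left(-124\right) \frac{1388}{9} = - \frac{172112}{9}$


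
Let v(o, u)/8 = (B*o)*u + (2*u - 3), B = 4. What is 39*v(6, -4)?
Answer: -33384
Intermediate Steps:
v(o, u) = -24 + 16*u + 32*o*u (v(o, u) = 8*((4*o)*u + (2*u - 3)) = 8*(4*o*u + (-3 + 2*u)) = 8*(-3 + 2*u + 4*o*u) = -24 + 16*u + 32*o*u)
39*v(6, -4) = 39*(-24 + 16*(-4) + 32*6*(-4)) = 39*(-24 - 64 - 768) = 39*(-856) = -33384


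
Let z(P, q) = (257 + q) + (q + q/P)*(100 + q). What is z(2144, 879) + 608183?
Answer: 3152240381/2144 ≈ 1.4703e+6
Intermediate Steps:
z(P, q) = 257 + q + (100 + q)*(q + q/P) (z(P, q) = (257 + q) + (100 + q)*(q + q/P) = 257 + q + (100 + q)*(q + q/P))
z(2144, 879) + 608183 = (879² + 100*879 + 2144*(257 + 879² + 101*879))/2144 + 608183 = (772641 + 87900 + 2144*(257 + 772641 + 88779))/2144 + 608183 = (772641 + 87900 + 2144*861677)/2144 + 608183 = (772641 + 87900 + 1847435488)/2144 + 608183 = (1/2144)*1848296029 + 608183 = 1848296029/2144 + 608183 = 3152240381/2144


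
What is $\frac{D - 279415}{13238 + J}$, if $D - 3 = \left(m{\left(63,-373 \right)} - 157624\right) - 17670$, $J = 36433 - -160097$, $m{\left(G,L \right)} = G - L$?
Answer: $- \frac{227135}{104884} \approx -2.1656$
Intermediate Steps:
$J = 196530$ ($J = 36433 + 160097 = 196530$)
$D = -174855$ ($D = 3 + \left(\left(\left(63 - -373\right) - 157624\right) - 17670\right) = 3 + \left(\left(\left(63 + 373\right) - 157624\right) - 17670\right) = 3 + \left(\left(436 - 157624\right) - 17670\right) = 3 - 174858 = -174855$)
$\frac{D - 279415}{13238 + J} = \frac{-174855 - 279415}{13238 + 196530} = - \frac{454270}{209768} = \left(-454270\right) \frac{1}{209768} = - \frac{227135}{104884}$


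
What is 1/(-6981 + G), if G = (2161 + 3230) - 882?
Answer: -1/2472 ≈ -0.00040453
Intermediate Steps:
G = 4509 (G = 5391 - 882 = 4509)
1/(-6981 + G) = 1/(-6981 + 4509) = 1/(-2472) = -1/2472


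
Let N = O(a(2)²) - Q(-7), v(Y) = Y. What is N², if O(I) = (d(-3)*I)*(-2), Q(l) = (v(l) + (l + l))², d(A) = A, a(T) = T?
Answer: 173889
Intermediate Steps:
Q(l) = 9*l² (Q(l) = (l + (l + l))² = (l + 2*l)² = (3*l)² = 9*l²)
O(I) = 6*I (O(I) = -3*I*(-2) = 6*I)
N = -417 (N = 6*2² - 9*(-7)² = 6*4 - 9*49 = 24 - 1*441 = 24 - 441 = -417)
N² = (-417)² = 173889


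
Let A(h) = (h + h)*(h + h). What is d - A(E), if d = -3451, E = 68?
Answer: -21947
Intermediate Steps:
A(h) = 4*h² (A(h) = (2*h)*(2*h) = 4*h²)
d - A(E) = -3451 - 4*68² = -3451 - 4*4624 = -3451 - 1*18496 = -3451 - 18496 = -21947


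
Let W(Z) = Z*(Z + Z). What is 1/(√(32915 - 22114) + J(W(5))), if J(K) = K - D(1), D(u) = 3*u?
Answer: -47/8592 + √10801/8592 ≈ 0.0066257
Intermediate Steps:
W(Z) = 2*Z² (W(Z) = Z*(2*Z) = 2*Z²)
J(K) = -3 + K (J(K) = K - 3 = -3 + K)
1/(√(32915 - 22114) + J(W(5))) = 1/(√(32915 - 22114) + (-3 + 2*5²)) = 1/(√10801 + (-3 + 2*25)) = 1/(√10801 + (-3 + 50)) = 1/(√10801 + 47) = 1/(47 + √10801)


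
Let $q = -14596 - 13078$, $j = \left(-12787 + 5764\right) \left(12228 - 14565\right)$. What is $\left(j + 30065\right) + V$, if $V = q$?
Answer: $16415142$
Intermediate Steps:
$j = 16412751$ ($j = \left(-7023\right) \left(-2337\right) = 16412751$)
$q = -27674$
$V = -27674$
$\left(j + 30065\right) + V = \left(16412751 + 30065\right) - 27674 = 16442816 - 27674 = 16415142$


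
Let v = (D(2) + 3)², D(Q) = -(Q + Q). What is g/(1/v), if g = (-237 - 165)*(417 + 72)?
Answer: -196578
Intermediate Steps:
g = -196578 (g = -402*489 = -196578)
D(Q) = -2*Q
v = 1 (v = (-2*2 + 3)² = (-4 + 3)² = (-1)² = 1)
g/(1/v) = -196578/(1/1) = -196578/1 = -196578*1 = -196578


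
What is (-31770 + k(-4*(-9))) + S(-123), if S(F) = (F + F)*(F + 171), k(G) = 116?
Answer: -43462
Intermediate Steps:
S(F) = 2*F*(171 + F) (S(F) = (2*F)*(171 + F) = 2*F*(171 + F))
(-31770 + k(-4*(-9))) + S(-123) = (-31770 + 116) + 2*(-123)*(171 - 123) = -31654 + 2*(-123)*48 = -31654 - 11808 = -43462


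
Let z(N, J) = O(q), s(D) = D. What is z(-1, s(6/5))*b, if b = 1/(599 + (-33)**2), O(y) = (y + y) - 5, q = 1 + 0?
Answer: -3/1688 ≈ -0.0017773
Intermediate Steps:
q = 1
O(y) = -5 + 2*y (O(y) = 2*y - 5 = -5 + 2*y)
z(N, J) = -3 (z(N, J) = -5 + 2*1 = -5 + 2 = -3)
b = 1/1688 (b = 1/(599 + 1089) = 1/1688 ≈ 0.00059242)
z(-1, s(6/5))*b = -3*1/1688 = -3/1688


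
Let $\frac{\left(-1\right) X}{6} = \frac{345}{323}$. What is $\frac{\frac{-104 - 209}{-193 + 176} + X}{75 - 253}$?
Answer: $- \frac{3877}{57494} \approx -0.067433$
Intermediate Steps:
$X = - \frac{2070}{323}$ ($X = - 6 \cdot \frac{345}{323} = - 6 \cdot 345 \cdot \frac{1}{323} = \left(-6\right) \frac{345}{323} = - \frac{2070}{323} \approx -6.4087$)
$\frac{\frac{-104 - 209}{-193 + 176} + X}{75 - 253} = \frac{\frac{-104 - 209}{-193 + 176} - \frac{2070}{323}}{75 - 253} = \frac{- \frac{313}{-17} - \frac{2070}{323}}{-178} = \left(\left(-313\right) \left(- \frac{1}{17}\right) - \frac{2070}{323}\right) \left(- \frac{1}{178}\right) = \left(\frac{313}{17} - \frac{2070}{323}\right) \left(- \frac{1}{178}\right) = \frac{3877}{323} \left(- \frac{1}{178}\right) = - \frac{3877}{57494}$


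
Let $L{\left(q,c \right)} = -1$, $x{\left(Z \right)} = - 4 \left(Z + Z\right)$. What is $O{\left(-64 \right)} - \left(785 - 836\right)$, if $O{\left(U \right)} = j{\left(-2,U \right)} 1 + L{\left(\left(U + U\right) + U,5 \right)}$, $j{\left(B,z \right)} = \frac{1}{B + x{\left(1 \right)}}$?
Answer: $\frac{499}{10} \approx 49.9$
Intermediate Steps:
$x{\left(Z \right)} = - 8 Z$ ($x{\left(Z \right)} = - 4 \cdot 2 Z = - 8 Z$)
$j{\left(B,z \right)} = \frac{1}{-8 + B}$ ($j{\left(B,z \right)} = \frac{1}{B - 8} = \frac{1}{-8 + B}$)
$O{\left(U \right)} = - \frac{11}{10}$ ($O{\left(U \right)} = \frac{1}{-8 - 2} \cdot 1 - 1 = \frac{1}{-10} \cdot 1 - 1 = \left(- \frac{1}{10}\right) 1 - 1 = - \frac{1}{10} - 1 = - \frac{11}{10}$)
$O{\left(-64 \right)} - \left(785 - 836\right) = - \frac{11}{10} - \left(785 - 836\right) = - \frac{11}{10} - -51 = - \frac{11}{10} + 51 = \frac{499}{10}$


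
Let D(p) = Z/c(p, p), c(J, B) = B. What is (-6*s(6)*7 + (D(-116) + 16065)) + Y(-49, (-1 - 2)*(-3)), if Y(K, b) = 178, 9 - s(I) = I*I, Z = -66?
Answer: 1007899/58 ≈ 17378.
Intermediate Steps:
s(I) = 9 - I² (s(I) = 9 - I*I = 9 - I²)
D(p) = -66/p
(-6*s(6)*7 + (D(-116) + 16065)) + Y(-49, (-1 - 2)*(-3)) = (-6*(9 - 1*6²)*7 + (-66/(-116) + 16065)) + 178 = (-6*(9 - 1*36)*7 + (-66*(-1/116) + 16065)) + 178 = (-6*(9 - 36)*7 + (33/58 + 16065)) + 178 = (-6*(-27)*7 + 931803/58) + 178 = (162*7 + 931803/58) + 178 = (1134 + 931803/58) + 178 = 997575/58 + 178 = 1007899/58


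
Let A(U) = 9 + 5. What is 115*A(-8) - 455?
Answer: 1155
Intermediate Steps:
A(U) = 14
115*A(-8) - 455 = 115*14 - 455 = 1610 - 455 = 1155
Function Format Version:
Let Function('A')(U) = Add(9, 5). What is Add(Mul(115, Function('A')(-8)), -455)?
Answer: 1155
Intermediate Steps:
Function('A')(U) = 14
Add(Mul(115, Function('A')(-8)), -455) = Add(Mul(115, 14), -455) = Add(1610, -455) = 1155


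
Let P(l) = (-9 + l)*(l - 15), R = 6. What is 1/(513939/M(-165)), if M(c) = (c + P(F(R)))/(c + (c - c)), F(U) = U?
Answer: 46/28266645 ≈ 1.6274e-6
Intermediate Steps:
P(l) = (-15 + l)*(-9 + l) (P(l) = (-9 + l)*(-15 + l) = (-15 + l)*(-9 + l))
M(c) = (27 + c)/c (M(c) = (c + (135 + 6² - 24*6))/(c + (c - c)) = (c + (135 + 36 - 144))/(c + 0) = (c + 27)/c = (27 + c)/c)
1/(513939/M(-165)) = 1/(513939/(((27 - 165)/(-165)))) = 1/(513939/((-1/165*(-138)))) = 1/(513939/(46/55)) = 1/(513939*(55/46)) = 1/(28266645/46) = 46/28266645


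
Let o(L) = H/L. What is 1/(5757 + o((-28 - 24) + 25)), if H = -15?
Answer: 9/51818 ≈ 0.00017368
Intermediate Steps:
o(L) = -15/L
1/(5757 + o((-28 - 24) + 25)) = 1/(5757 - 15/((-28 - 24) + 25)) = 1/(5757 - 15/(-52 + 25)) = 1/(5757 - 15/(-27)) = 1/(5757 - 15*(-1/27)) = 1/(5757 + 5/9) = 1/(51818/9) = 9/51818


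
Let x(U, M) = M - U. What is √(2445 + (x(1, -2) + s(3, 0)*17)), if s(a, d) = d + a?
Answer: 3*√277 ≈ 49.930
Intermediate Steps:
s(a, d) = a + d
√(2445 + (x(1, -2) + s(3, 0)*17)) = √(2445 + ((-2 - 1*1) + (3 + 0)*17)) = √(2445 + ((-2 - 1) + 3*17)) = √(2445 + (-3 + 51)) = √(2445 + 48) = √2493 = 3*√277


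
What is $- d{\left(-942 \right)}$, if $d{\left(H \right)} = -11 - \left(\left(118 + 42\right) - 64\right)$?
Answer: $107$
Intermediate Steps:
$d{\left(H \right)} = -107$ ($d{\left(H \right)} = -11 - \left(160 - 64\right) = -11 - 96 = -107$)
$- d{\left(-942 \right)} = \left(-1\right) \left(-107\right) = 107$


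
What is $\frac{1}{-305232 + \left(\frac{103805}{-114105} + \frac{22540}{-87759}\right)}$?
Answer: $- \frac{13624137}{4158538478321} \approx -3.2762 \cdot 10^{-6}$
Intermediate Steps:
$\frac{1}{-305232 + \left(\frac{103805}{-114105} + \frac{22540}{-87759}\right)} = \frac{1}{-305232 + \left(103805 \left(- \frac{1}{114105}\right) + 22540 \left(- \frac{1}{87759}\right)\right)} = \frac{1}{-305232 - \frac{15893537}{13624137}} = \frac{1}{- \frac{4158538478321}{13624137}} = - \frac{13624137}{4158538478321}$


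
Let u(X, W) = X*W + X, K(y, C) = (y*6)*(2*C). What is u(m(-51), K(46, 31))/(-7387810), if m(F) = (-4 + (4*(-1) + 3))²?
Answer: -85565/1477562 ≈ -0.057910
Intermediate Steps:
m(F) = 25 (m(F) = (-4 + (-4 + 3))² = (-4 - 1)² = (-5)² = 25)
K(y, C) = 12*C*y (K(y, C) = (6*y)*(2*C) = 12*C*y)
u(X, W) = X + W*X (u(X, W) = W*X + X = X + W*X)
u(m(-51), K(46, 31))/(-7387810) = (25*(1 + 12*31*46))/(-7387810) = (25*(1 + 17112))*(-1/7387810) = (25*17113)*(-1/7387810) = 427825*(-1/7387810) = -85565/1477562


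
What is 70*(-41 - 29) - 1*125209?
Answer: -130109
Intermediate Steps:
70*(-41 - 29) - 1*125209 = 70*(-70) - 125209 = -4900 - 125209 = -130109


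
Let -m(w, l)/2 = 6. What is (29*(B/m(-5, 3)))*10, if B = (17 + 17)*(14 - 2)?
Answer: -9860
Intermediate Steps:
m(w, l) = -12 (m(w, l) = -2*6 = -12)
B = 408 (B = 34*12 = 408)
(29*(B/m(-5, 3)))*10 = (29*(408/(-12)))*10 = (29*(408*(-1/12)))*10 = (29*(-34))*10 = -986*10 = -9860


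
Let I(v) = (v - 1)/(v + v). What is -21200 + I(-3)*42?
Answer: -21172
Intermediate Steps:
I(v) = (-1 + v)/(2*v) (I(v) = (-1 + v)/((2*v)) = (-1 + v)*(1/(2*v)) = (-1 + v)/(2*v))
-21200 + I(-3)*42 = -21200 + ((½)*(-1 - 3)/(-3))*42 = -21200 + ((½)*(-⅓)*(-4))*42 = -21200 + (⅔)*42 = -21200 + 28 = -21172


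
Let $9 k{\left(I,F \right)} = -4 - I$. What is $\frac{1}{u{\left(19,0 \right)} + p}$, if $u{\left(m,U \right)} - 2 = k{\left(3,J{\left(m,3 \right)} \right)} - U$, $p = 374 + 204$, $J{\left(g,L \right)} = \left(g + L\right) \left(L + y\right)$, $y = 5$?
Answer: $\frac{9}{5213} \approx 0.0017265$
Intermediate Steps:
$J{\left(g,L \right)} = \left(5 + L\right) \left(L + g\right)$ ($J{\left(g,L \right)} = \left(g + L\right) \left(L + 5\right) = \left(L + g\right) \left(5 + L\right) = \left(5 + L\right) \left(L + g\right)$)
$p = 578$
$k{\left(I,F \right)} = - \frac{4}{9} - \frac{I}{9}$ ($k{\left(I,F \right)} = \frac{-4 - I}{9} = - \frac{4}{9} - \frac{I}{9}$)
$u{\left(m,U \right)} = \frac{11}{9} - U$ ($u{\left(m,U \right)} = 2 - \left(\frac{7}{9} + U\right) = \frac{11}{9} - U$)
$\frac{1}{u{\left(19,0 \right)} + p} = \frac{1}{\left(\frac{11}{9} - 0\right) + 578} = \frac{1}{\left(\frac{11}{9} + 0\right) + 578} = \frac{1}{\frac{11}{9} + 578} = \frac{1}{\frac{5213}{9}} = \frac{9}{5213}$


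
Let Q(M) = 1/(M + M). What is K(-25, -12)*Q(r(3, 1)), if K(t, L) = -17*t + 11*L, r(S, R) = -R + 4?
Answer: 293/6 ≈ 48.833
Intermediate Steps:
r(S, R) = 4 - R
Q(M) = 1/(2*M)
K(-25, -12)*Q(r(3, 1)) = (-17*(-25) + 11*(-12))*(1/(2*(4 - 1*1))) = (425 - 132)*(1/(2*(4 - 1))) = 293*((½)/3) = 293*((½)*(⅓)) = 293*(⅙) = 293/6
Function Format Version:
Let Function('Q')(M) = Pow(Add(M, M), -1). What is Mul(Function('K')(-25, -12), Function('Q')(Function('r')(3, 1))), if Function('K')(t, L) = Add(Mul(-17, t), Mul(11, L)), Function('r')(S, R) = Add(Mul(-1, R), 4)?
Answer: Rational(293, 6) ≈ 48.833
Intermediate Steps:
Function('r')(S, R) = Add(4, Mul(-1, R))
Function('Q')(M) = Mul(Rational(1, 2), Pow(M, -1)) (Function('Q')(M) = Pow(Mul(2, M), -1) = Mul(Rational(1, 2), Pow(M, -1)))
Mul(Function('K')(-25, -12), Function('Q')(Function('r')(3, 1))) = Mul(Add(Mul(-17, -25), Mul(11, -12)), Mul(Rational(1, 2), Pow(Add(4, Mul(-1, 1)), -1))) = Mul(Add(425, -132), Mul(Rational(1, 2), Pow(Add(4, -1), -1))) = Mul(293, Mul(Rational(1, 2), Pow(3, -1))) = Mul(293, Mul(Rational(1, 2), Rational(1, 3))) = Mul(293, Rational(1, 6)) = Rational(293, 6)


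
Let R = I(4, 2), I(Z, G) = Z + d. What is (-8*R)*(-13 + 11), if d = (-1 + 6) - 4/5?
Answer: 656/5 ≈ 131.20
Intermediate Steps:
d = 21/5 (d = 5 - 4*⅕ = 5 - ⅘ = 21/5 ≈ 4.2000)
I(Z, G) = 21/5 + Z (I(Z, G) = Z + 21/5 = 21/5 + Z)
R = 41/5 (R = 21/5 + 4 = 41/5 ≈ 8.2000)
(-8*R)*(-13 + 11) = (-8*41/5)*(-13 + 11) = -328/5*(-2) = 656/5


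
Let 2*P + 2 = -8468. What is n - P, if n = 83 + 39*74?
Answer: 7204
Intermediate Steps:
P = -4235 (P = -1 + (1/2)*(-8468) = -1 - 4234 = -4235)
n = 2969 (n = 83 + 2886 = 2969)
n - P = 2969 - 1*(-4235) = 2969 + 4235 = 7204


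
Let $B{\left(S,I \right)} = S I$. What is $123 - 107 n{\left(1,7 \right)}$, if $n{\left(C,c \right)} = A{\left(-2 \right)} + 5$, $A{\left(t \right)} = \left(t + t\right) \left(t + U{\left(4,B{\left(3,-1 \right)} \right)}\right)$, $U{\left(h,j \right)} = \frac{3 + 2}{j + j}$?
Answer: $- \frac{4874}{3} \approx -1624.7$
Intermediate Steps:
$B{\left(S,I \right)} = I S$
$U{\left(h,j \right)} = \frac{5}{2 j}$
$A{\left(t \right)} = 2 t \left(- \frac{5}{6} + t\right)$ ($A{\left(t \right)} = \left(t + t\right) \left(t + \frac{5}{2 \left(\left(-1\right) 3\right)}\right) = 2 t \left(t + \frac{5}{2 \left(-3\right)}\right) = 2 t \left(t + \frac{5}{2} \left(- \frac{1}{3}\right)\right) = 2 t \left(t - \frac{5}{6}\right) = 2 t \left(- \frac{5}{6} + t\right)$)
$n{\left(C,c \right)} = \frac{49}{3}$ ($n{\left(C,c \right)} = \frac{1}{3} \left(-2\right) \left(-5 + 6 \left(-2\right)\right) + 5 = \frac{1}{3} \left(-2\right) \left(-5 - 12\right) + 5 = \frac{1}{3} \left(-2\right) \left(-17\right) + 5 = \frac{34}{3} + 5 = \frac{49}{3}$)
$123 - 107 n{\left(1,7 \right)} = 123 - \frac{5243}{3} = - \frac{4874}{3}$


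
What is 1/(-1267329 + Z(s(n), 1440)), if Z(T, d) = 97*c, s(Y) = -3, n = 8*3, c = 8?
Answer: -1/1266553 ≈ -7.8954e-7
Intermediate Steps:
n = 24
Z(T, d) = 776 (Z(T, d) = 97*8 = 776)
1/(-1267329 + Z(s(n), 1440)) = 1/(-1267329 + 776) = 1/(-1266553) = -1/1266553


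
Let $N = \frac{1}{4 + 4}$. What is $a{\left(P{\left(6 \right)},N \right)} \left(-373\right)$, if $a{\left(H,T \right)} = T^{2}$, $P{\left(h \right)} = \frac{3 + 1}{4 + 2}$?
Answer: $- \frac{373}{64} \approx -5.8281$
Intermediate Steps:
$N = \frac{1}{8} \approx 0.125$
$P{\left(h \right)} = \frac{2}{3}$ ($P{\left(h \right)} = \frac{4}{6} = 4 \cdot \frac{1}{6} = \frac{2}{3}$)
$a{\left(P{\left(6 \right)},N \right)} \left(-373\right) = \left(\frac{1}{8}\right)^{2} \left(-373\right) = \frac{1}{64} \left(-373\right) = - \frac{373}{64}$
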